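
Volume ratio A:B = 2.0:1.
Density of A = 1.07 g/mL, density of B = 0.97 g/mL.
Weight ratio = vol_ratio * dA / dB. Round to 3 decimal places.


Wt ratio = 2.0 * 1.07 / 0.97
= 2.206

2.206


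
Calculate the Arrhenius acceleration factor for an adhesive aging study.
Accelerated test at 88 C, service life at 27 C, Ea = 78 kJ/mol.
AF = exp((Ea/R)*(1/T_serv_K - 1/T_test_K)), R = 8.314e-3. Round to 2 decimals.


T_test = 361.15 K, T_serv = 300.15 K
Ea/R = 78 / 0.008314 = 9381.77
AF = exp(9381.77 * (1/300.15 - 1/361.15))
= 196.26

196.26


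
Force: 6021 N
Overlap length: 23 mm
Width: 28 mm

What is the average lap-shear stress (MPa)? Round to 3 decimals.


Average shear stress = F / (overlap * width)
= 6021 / (23 * 28)
= 9.349 MPa

9.349


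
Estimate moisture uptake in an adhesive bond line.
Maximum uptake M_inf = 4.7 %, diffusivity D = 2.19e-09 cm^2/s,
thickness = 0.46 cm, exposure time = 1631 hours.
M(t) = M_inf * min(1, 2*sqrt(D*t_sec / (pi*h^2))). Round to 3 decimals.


Convert time: 1631 h = 5871600 s
ratio = min(1, 2*sqrt(2.19e-09*5871600/(pi*0.46^2)))
= 0.278162
M(t) = 4.7 * 0.278162 = 1.307%

1.307


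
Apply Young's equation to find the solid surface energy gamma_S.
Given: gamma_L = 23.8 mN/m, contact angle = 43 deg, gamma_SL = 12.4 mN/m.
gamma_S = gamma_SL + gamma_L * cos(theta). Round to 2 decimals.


theta_rad = 43 * pi/180 = 0.750492
gamma_S = 12.4 + 23.8 * cos(0.750492)
= 29.81 mN/m

29.81


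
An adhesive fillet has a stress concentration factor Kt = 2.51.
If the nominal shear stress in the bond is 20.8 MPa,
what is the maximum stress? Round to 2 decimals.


Max stress = 20.8 * 2.51 = 52.21 MPa

52.21


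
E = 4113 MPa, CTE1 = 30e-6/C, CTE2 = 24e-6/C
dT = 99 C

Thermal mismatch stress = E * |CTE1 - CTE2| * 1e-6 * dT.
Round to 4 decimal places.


= 4113 * 6e-6 * 99
= 2.4431 MPa

2.4431


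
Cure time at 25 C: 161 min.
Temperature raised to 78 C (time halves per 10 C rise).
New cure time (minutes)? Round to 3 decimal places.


Acceleration factor = 2^(53/10) = 39.3966
New time = 161 / 39.3966 = 4.087 min

4.087


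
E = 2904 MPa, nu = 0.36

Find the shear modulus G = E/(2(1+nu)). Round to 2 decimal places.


G = 2904 / (2 * 1.36)
= 1067.65 MPa

1067.65


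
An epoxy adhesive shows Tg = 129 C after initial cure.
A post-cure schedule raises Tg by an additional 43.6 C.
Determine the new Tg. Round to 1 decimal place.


New Tg = 129 + 43.6
= 172.6 C

172.6


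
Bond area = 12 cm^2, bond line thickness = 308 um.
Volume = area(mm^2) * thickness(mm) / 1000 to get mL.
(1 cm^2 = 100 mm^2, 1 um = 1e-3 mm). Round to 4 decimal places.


area_mm2 = 12 * 100 = 1200
blt_mm = 308 * 1e-3 = 0.308
vol_mm3 = 1200 * 0.308 = 369.6
vol_mL = 369.6 / 1000 = 0.3696 mL

0.3696


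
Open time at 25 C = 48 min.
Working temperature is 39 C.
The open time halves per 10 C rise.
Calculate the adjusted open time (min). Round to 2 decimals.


factor = 2^((39 - 25) / 10) = 2.6390
ot = 48 / 2.6390 = 18.19 min

18.19


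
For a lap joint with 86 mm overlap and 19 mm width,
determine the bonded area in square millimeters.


Area = 86 * 19 = 1634 mm^2

1634


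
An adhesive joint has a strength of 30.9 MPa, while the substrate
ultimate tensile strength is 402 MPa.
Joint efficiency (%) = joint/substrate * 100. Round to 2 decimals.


Efficiency = 30.9 / 402 * 100
= 7.69%

7.69


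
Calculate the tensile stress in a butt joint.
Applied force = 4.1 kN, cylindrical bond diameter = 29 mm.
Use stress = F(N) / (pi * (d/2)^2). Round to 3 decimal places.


A = pi * 14.5^2 = 660.5199 mm^2
sigma = 4100.0 / 660.5199 = 6.207 MPa

6.207


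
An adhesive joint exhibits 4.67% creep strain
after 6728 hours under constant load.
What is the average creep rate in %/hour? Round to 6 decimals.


Creep rate = strain / time
= 4.67 / 6728
= 0.000694 %/h

0.000694


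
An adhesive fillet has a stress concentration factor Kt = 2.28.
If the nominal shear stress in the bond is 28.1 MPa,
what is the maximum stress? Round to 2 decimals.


Max stress = 28.1 * 2.28 = 64.07 MPa

64.07


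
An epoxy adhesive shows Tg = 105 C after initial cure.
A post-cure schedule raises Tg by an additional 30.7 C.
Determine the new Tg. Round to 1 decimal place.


New Tg = 105 + 30.7
= 135.7 C

135.7


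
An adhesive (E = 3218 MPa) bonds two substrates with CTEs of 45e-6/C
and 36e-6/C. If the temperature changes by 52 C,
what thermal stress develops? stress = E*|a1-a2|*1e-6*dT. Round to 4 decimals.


Stress = 3218 * |45 - 36| * 1e-6 * 52
= 1.5060 MPa

1.5060


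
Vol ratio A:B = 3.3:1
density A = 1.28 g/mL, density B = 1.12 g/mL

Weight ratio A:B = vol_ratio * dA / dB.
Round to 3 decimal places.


Weight ratio = 3.3 * 1.28 / 1.12
= 3.771

3.771


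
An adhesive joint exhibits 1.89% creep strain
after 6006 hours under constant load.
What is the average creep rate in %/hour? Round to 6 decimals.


Creep rate = strain / time
= 1.89 / 6006
= 0.000315 %/h

0.000315


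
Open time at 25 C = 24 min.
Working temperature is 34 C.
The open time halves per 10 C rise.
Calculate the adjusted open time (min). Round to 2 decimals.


factor = 2^((34 - 25) / 10) = 1.8661
ot = 24 / 1.8661 = 12.86 min

12.86


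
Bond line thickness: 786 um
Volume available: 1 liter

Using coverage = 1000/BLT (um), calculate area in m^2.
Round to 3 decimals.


1 L = 1e6 mm^3, thickness = 786 um = 0.786 mm
Area = 1e6 / 0.786 mm^2 = (1e6 / 0.786) / 1e6 m^2 = 1000 / 786 m^2
= 1.272 m^2

1.272


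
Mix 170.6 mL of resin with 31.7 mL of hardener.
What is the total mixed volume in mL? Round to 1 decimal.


Total = 170.6 + 31.7 = 202.3 mL

202.3


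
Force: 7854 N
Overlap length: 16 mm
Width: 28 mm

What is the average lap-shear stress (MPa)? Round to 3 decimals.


Average shear stress = F / (overlap * width)
= 7854 / (16 * 28)
= 17.531 MPa

17.531


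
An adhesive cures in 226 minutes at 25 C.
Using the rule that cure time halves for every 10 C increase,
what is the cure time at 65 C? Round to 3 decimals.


Factor = 2^((65 - 25) / 10) = 16.0000
Cure time = 226 / 16.0000
= 14.125 minutes

14.125


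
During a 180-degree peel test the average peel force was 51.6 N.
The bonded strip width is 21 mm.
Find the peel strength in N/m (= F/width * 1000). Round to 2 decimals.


Peel strength = F/width * 1000
= 51.6 / 21 * 1000
= 2457.14 N/m

2457.14


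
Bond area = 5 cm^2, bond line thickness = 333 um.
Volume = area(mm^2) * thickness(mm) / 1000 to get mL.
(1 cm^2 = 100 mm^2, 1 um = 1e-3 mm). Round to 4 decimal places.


area_mm2 = 5 * 100 = 500
blt_mm = 333 * 1e-3 = 0.333
vol_mm3 = 500 * 0.333 = 166.5
vol_mL = 166.5 / 1000 = 0.1665 mL

0.1665


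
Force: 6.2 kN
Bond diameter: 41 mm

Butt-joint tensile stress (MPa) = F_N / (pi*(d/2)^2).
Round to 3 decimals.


F_N = 6.2 * 1000 = 6200.0 N
A = pi*(20.5)^2 = 1320.2543 mm^2
stress = 6200.0 / 1320.2543 = 4.696 MPa

4.696


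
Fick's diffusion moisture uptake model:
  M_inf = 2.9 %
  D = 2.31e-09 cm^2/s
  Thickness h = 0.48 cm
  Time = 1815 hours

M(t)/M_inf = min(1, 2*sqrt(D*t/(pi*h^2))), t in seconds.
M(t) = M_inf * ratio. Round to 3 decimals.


t_sec = 1815 * 3600 = 6534000
ratio = 2*sqrt(2.31e-09*6534000/(pi*0.48^2))
= min(1, 0.288808)
= 0.288808
M(t) = 2.9 * 0.288808 = 0.838 %

0.838


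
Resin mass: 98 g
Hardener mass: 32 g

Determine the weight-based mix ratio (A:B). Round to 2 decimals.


Ratio = 98 / 32 = 3.06

3.06


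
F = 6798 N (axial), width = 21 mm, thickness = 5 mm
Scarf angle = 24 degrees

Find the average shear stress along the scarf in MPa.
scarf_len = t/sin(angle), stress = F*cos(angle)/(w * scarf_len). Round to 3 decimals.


scarf_len = 5/sin(24 deg) = 12.2930
cos(24 deg) = 0.913545
stress = 6798*0.913545/(21*12.2930) = 24.057 MPa

24.057


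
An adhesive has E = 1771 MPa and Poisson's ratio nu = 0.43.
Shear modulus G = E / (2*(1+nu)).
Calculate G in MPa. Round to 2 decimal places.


G = 1771 / (2*(1+0.43))
= 1771 / 2.86
= 619.23 MPa

619.23


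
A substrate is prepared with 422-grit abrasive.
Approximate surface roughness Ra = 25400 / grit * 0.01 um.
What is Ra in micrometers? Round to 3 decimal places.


Ra = 25400 / 422 * 0.01 = 0.602 um

0.602


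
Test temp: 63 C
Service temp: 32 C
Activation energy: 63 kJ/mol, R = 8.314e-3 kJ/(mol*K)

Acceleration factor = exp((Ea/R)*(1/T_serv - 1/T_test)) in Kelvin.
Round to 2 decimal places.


AF = exp((63/0.008314)*(1/305.15 - 1/336.15))
= 9.88

9.88


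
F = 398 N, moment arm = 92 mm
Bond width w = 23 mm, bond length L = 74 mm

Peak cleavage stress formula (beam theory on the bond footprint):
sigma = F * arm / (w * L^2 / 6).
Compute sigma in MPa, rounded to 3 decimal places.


sigma = (398 * 92) / (23 * 5476 / 6)
= 36616 * 6 / 125948
= 219696 / 125948
= 1.744 MPa

1.744


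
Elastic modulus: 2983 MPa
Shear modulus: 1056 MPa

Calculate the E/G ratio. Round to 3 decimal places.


E / G = 2983 / 1056 = 2.825

2.825


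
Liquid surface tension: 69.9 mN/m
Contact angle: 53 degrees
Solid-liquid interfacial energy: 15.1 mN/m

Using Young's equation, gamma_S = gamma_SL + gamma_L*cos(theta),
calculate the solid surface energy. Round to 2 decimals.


gamma_S = 15.1 + 69.9 * cos(53)
= 57.17 mN/m

57.17


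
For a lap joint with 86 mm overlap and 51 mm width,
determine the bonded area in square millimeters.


Area = 86 * 51 = 4386 mm^2

4386


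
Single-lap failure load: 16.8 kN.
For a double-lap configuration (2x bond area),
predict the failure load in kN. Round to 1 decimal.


Failure load = 16.8 * 2 = 33.6 kN

33.6


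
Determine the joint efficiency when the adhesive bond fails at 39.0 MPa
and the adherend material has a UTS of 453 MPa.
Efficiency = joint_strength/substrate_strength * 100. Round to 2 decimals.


Joint efficiency = 39.0 / 453 * 100
= 8.61%

8.61


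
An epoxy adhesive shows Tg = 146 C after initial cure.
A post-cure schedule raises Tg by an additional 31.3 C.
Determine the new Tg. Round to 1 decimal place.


New Tg = 146 + 31.3
= 177.3 C

177.3


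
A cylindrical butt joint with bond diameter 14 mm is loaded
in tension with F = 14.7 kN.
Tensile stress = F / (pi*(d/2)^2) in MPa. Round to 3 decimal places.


Area = pi * (14/2)^2 = 153.9380 mm^2
Stress = 14.7*1000 / 153.9380
= 95.493 MPa

95.493


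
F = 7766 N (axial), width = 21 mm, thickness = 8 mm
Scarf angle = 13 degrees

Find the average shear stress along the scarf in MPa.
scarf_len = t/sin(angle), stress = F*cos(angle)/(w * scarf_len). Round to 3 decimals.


scarf_len = 8/sin(13 deg) = 35.5633
cos(13 deg) = 0.974370
stress = 7766*0.974370/(21*35.5633) = 10.132 MPa

10.132


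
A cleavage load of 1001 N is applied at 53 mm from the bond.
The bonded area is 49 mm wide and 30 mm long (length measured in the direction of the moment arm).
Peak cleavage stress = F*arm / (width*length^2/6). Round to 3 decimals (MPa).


Moment = 1001 * 53 = 53053 N*mm
Section modulus = 49 * 900 / 6 = 44100 / 6 mm^3
Stress = 53053 / (44100 / 6) = 318318 / 44100
= 7.218 MPa

7.218


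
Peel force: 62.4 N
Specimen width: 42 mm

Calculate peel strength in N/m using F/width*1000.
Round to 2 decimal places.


Peel strength = 62.4 / 42 * 1000 = 1485.71 N/m

1485.71


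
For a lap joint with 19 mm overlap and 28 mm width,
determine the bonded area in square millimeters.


Area = 19 * 28 = 532 mm^2

532


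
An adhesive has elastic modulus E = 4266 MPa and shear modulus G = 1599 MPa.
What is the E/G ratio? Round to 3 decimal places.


E/G = 4266 / 1599 = 2.668

2.668


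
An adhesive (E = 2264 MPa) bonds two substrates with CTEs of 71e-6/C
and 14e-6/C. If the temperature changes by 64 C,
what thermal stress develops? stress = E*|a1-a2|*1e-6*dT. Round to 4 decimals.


Stress = 2264 * |71 - 14| * 1e-6 * 64
= 8.2591 MPa

8.2591


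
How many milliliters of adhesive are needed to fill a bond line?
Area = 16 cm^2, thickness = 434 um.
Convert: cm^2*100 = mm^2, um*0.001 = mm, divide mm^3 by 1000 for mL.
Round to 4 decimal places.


= (16 * 100) * (434 * 0.001) / 1000
= 0.6944 mL

0.6944


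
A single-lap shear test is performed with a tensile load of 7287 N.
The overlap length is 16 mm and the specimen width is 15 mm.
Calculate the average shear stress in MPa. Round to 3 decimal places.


Shear stress = F / (overlap * width)
= 7287 / (16 * 15)
= 7287 / 240
= 30.363 MPa

30.363


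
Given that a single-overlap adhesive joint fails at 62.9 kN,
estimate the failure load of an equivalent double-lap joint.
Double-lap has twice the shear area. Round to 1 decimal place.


Double-lap factor = 2
Expected load = 62.9 * 2 = 125.8 kN

125.8


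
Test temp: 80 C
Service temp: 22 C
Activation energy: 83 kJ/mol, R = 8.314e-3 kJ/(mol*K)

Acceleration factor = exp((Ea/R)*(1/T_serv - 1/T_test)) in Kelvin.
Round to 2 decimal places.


AF = exp((83/0.008314)*(1/295.15 - 1/353.15))
= 258.56

258.56


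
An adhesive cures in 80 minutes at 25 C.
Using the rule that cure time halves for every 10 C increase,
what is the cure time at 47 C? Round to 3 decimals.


Factor = 2^((47 - 25) / 10) = 4.5948
Cure time = 80 / 4.5948
= 17.411 minutes

17.411


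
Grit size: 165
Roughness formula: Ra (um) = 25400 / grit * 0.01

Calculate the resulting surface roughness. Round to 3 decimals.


Ra = 25400 / 165 * 0.01
= 1.539 um

1.539


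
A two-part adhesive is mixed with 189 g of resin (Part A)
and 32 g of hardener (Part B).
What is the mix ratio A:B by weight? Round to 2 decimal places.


Mix ratio = mass_A / mass_B
= 189 / 32
= 5.91

5.91


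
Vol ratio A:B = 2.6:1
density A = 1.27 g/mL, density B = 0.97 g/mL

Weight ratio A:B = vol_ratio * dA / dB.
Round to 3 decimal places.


Weight ratio = 2.6 * 1.27 / 0.97
= 3.404

3.404


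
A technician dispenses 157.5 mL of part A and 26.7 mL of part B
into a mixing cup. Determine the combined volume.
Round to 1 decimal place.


Combined volume = 157.5 + 26.7
= 184.2 mL

184.2


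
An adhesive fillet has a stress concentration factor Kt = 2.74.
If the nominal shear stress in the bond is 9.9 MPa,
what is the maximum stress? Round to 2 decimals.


Max stress = 9.9 * 2.74 = 27.13 MPa

27.13


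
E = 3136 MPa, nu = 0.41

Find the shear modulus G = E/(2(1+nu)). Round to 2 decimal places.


G = 3136 / (2 * 1.41)
= 1112.06 MPa

1112.06


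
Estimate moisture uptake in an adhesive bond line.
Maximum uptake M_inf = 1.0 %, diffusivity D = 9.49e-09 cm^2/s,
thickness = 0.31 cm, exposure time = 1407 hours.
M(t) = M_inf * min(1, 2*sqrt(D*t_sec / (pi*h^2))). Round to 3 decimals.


Convert time: 1407 h = 5065200 s
ratio = min(1, 2*sqrt(9.49e-09*5065200/(pi*0.31^2)))
= 0.798040
M(t) = 1.0 * 0.798040 = 0.798%

0.798


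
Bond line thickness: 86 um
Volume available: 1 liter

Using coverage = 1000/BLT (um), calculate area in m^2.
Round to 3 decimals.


1 L = 1e6 mm^3, thickness = 86 um = 0.086 mm
Area = 1e6 / 0.086 mm^2 = (1e6 / 0.086) / 1e6 m^2 = 1000 / 86 m^2
= 11.628 m^2

11.628


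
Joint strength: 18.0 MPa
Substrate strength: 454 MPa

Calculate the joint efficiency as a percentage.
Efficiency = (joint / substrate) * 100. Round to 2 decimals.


Efficiency = (18.0 / 454) * 100 = 3.96%

3.96


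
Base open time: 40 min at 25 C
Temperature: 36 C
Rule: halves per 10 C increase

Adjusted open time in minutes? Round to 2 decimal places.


Acceleration = 2^((36-25)/10) = 2.1435
Open time = 40 / 2.1435 = 18.66 min

18.66


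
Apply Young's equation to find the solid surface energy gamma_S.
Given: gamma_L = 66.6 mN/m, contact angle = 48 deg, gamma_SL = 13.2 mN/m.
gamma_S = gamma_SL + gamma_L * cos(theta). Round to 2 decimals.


theta_rad = 48 * pi/180 = 0.837758
gamma_S = 13.2 + 66.6 * cos(0.837758)
= 57.76 mN/m

57.76


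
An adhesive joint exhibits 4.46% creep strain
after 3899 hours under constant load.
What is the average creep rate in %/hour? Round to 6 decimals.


Creep rate = strain / time
= 4.46 / 3899
= 0.001144 %/h

0.001144


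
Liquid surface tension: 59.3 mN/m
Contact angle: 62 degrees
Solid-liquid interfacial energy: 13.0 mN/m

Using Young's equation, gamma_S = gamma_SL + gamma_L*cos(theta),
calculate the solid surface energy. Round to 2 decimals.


gamma_S = 13.0 + 59.3 * cos(62)
= 40.84 mN/m

40.84


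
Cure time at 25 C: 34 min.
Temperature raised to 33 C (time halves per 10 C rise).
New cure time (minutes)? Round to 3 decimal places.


Acceleration factor = 2^(8/10) = 1.7411
New time = 34 / 1.7411 = 19.528 min

19.528


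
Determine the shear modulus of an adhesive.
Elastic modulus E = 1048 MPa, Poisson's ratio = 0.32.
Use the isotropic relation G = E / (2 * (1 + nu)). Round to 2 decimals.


G = 1048 / (2*(1+0.32)) = 1048 / 2.64
= 396.97 MPa

396.97


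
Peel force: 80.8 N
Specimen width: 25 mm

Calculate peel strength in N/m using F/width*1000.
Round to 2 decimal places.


Peel strength = 80.8 / 25 * 1000 = 3232.00 N/m

3232.00


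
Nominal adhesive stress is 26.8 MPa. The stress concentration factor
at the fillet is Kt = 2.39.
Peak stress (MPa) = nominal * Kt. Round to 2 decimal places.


Peak = 26.8 * 2.39 = 64.05 MPa

64.05


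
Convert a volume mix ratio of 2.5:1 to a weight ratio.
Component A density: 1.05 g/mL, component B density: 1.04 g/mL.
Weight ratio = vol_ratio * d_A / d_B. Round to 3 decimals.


= 2.5 * 1.05 / 1.04 = 2.524

2.524


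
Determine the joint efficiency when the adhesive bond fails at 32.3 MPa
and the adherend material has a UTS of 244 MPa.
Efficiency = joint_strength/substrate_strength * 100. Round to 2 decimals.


Joint efficiency = 32.3 / 244 * 100
= 13.24%

13.24


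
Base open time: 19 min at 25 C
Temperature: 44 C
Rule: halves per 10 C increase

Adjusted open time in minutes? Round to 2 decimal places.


Acceleration = 2^((44-25)/10) = 3.7321
Open time = 19 / 3.7321 = 5.09 min

5.09


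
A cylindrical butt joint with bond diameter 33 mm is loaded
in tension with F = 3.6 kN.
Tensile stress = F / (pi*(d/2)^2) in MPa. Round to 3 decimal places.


Area = pi * (33/2)^2 = 855.2986 mm^2
Stress = 3.6*1000 / 855.2986
= 4.209 MPa

4.209


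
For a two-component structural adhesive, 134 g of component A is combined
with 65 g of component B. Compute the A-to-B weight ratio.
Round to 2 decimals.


Weight ratio A:B = 134 / 65
= 2.06

2.06


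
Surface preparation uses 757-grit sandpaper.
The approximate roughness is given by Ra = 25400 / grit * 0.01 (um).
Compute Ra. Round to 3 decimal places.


Ra = 25400 / 757 * 0.01
= 254 / 757
= 0.336 um

0.336


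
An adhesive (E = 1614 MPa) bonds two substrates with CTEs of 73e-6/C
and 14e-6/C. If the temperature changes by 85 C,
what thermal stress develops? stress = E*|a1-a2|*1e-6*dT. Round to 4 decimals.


Stress = 1614 * |73 - 14| * 1e-6 * 85
= 8.0942 MPa

8.0942


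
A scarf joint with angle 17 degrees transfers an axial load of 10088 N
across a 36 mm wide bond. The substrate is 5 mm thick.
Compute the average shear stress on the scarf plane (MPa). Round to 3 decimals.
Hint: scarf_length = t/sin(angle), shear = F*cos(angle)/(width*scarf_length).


scarf_length = 5 / sin(17 deg) = 17.1015 mm
cos(17 deg) = 0.956305
shear stress = 10088 * 0.956305 / (36 * 17.1015)
= 15.670 MPa

15.670


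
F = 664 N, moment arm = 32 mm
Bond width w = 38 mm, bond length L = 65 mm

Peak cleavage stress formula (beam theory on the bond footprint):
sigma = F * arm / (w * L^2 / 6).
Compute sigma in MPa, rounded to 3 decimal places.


sigma = (664 * 32) / (38 * 4225 / 6)
= 21248 * 6 / 160550
= 127488 / 160550
= 0.794 MPa

0.794


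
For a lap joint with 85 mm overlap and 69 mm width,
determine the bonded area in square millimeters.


Area = 85 * 69 = 5865 mm^2

5865


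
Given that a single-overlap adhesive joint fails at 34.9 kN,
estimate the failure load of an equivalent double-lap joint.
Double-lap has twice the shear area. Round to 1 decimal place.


Double-lap factor = 2
Expected load = 34.9 * 2 = 69.8 kN

69.8


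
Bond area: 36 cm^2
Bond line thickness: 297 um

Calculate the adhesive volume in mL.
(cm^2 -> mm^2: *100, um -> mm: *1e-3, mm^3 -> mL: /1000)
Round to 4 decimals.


V = 36*100 * 297*1e-3 / 1000
= 1.0692 mL

1.0692


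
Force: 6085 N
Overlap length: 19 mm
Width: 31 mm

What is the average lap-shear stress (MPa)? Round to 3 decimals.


Average shear stress = F / (overlap * width)
= 6085 / (19 * 31)
= 10.331 MPa

10.331


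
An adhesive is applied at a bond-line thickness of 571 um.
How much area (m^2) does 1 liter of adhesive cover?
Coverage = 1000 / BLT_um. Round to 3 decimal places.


Coverage = 1000 / 571 = 1.751 m^2

1.751


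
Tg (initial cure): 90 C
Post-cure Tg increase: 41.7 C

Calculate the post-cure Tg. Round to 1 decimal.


Post-cure Tg = 90 + 41.7 = 131.7 C

131.7


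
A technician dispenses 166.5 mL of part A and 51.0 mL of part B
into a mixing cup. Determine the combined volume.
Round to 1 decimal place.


Combined volume = 166.5 + 51.0
= 217.5 mL

217.5


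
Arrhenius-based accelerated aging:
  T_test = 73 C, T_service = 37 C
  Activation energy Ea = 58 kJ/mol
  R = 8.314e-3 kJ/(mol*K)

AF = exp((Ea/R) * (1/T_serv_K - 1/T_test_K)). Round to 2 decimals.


T_test_K = 346.15, T_serv_K = 310.15
AF = exp((58/8.314e-3) * (1/310.15 - 1/346.15))
= 10.37

10.37


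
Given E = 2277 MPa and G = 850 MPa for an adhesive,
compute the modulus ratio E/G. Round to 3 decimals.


E/G ratio = 2277 / 850 = 2.679

2.679


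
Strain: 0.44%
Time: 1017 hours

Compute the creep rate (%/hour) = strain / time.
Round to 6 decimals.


Creep rate = 0.44 / 1017
= 0.000433 %/h

0.000433


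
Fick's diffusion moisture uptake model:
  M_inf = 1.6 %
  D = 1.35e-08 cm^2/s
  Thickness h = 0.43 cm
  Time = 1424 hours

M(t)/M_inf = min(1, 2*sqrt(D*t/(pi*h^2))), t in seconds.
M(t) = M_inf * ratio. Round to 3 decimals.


t_sec = 1424 * 3600 = 5126400
ratio = 2*sqrt(1.35e-08*5126400/(pi*0.43^2))
= min(1, 0.690335)
= 0.690335
M(t) = 1.6 * 0.690335 = 1.105 %

1.105


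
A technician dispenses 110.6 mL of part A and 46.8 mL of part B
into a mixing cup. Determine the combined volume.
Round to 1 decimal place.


Combined volume = 110.6 + 46.8
= 157.4 mL

157.4


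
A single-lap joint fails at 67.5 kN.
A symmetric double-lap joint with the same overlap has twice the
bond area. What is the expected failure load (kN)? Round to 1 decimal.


Double-lap load = 2 * 67.5 = 135.0 kN

135.0


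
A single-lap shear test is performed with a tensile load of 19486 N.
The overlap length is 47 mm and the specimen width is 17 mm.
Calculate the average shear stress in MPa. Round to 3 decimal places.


Shear stress = F / (overlap * width)
= 19486 / (47 * 17)
= 19486 / 799
= 24.388 MPa

24.388


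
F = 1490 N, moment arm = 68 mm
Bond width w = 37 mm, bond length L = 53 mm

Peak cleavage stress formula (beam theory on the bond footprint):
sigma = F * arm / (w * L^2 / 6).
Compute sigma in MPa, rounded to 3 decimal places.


sigma = (1490 * 68) / (37 * 2809 / 6)
= 101320 * 6 / 103933
= 607920 / 103933
= 5.849 MPa

5.849


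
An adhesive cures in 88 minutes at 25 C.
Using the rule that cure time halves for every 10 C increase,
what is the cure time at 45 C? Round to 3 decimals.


Factor = 2^((45 - 25) / 10) = 4.0000
Cure time = 88 / 4.0000
= 22.000 minutes

22.000


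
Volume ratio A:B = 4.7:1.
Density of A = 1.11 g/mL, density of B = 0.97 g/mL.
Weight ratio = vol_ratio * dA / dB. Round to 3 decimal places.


Wt ratio = 4.7 * 1.11 / 0.97
= 5.378

5.378


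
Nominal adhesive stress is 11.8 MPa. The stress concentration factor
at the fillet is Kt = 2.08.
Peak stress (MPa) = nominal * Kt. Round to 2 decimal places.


Peak = 11.8 * 2.08 = 24.54 MPa

24.54


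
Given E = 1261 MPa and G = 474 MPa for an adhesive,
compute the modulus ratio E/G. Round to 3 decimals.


E/G ratio = 1261 / 474 = 2.660

2.660


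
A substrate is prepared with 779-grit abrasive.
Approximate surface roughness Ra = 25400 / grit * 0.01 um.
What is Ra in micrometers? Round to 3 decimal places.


Ra = 25400 / 779 * 0.01 = 0.326 um

0.326


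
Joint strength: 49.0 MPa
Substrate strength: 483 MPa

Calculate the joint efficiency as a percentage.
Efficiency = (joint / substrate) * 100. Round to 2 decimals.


Efficiency = (49.0 / 483) * 100 = 10.14%

10.14


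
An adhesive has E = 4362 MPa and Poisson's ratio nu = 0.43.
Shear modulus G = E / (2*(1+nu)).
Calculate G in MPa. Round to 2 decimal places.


G = 4362 / (2*(1+0.43))
= 4362 / 2.86
= 1525.17 MPa

1525.17


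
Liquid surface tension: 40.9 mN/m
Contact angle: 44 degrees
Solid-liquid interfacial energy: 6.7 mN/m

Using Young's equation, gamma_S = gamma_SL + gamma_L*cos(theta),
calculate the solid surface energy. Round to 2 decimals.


gamma_S = 6.7 + 40.9 * cos(44)
= 36.12 mN/m

36.12


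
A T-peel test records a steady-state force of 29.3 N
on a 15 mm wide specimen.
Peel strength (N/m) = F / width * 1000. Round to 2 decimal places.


Peel strength = 29.3 / 15 * 1000
= 1953.33 N/m

1953.33


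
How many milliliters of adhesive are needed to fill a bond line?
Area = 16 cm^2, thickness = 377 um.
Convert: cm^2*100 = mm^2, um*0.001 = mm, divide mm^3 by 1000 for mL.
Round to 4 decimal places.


= (16 * 100) * (377 * 0.001) / 1000
= 0.6032 mL

0.6032


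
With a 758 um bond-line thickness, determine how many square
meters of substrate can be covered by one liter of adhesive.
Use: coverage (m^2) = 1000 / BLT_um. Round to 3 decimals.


Coverage = 1000 / 758 = 1.319 m^2

1.319


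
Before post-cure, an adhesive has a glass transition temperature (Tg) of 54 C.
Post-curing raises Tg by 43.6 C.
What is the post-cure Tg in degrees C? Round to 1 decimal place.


Tg_post = Tg_base + delta_Tg
= 54 + 43.6
= 97.6 C

97.6


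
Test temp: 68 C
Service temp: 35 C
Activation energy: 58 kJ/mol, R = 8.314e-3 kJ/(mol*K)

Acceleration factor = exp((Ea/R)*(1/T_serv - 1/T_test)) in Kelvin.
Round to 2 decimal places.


AF = exp((58/0.008314)*(1/308.15 - 1/341.15))
= 8.93

8.93


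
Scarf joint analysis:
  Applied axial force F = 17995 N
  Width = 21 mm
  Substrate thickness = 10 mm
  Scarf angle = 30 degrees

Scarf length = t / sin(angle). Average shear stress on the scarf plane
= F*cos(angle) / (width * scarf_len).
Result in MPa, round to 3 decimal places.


Scarf length = 10 / sin(30 deg) = 20.0000 mm
cos(30 deg) = 0.866025
Shear = 17995 * 0.866025 / (21 * 20.0000)
= 37.105 MPa

37.105


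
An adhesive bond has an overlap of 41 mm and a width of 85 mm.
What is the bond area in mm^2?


Bond area = overlap * width
= 41 * 85
= 3485 mm^2

3485


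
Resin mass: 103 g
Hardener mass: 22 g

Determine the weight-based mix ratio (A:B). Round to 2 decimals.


Ratio = 103 / 22 = 4.68

4.68


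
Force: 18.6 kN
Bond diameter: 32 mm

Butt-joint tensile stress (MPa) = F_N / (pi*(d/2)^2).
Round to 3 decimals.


F_N = 18.6 * 1000 = 18600.0 N
A = pi*(16.0)^2 = 804.2477 mm^2
stress = 18600.0 / 804.2477 = 23.127 MPa

23.127


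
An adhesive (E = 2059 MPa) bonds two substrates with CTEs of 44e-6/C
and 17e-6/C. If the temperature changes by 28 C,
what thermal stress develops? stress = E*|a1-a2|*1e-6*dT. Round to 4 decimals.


Stress = 2059 * |44 - 17| * 1e-6 * 28
= 1.5566 MPa

1.5566


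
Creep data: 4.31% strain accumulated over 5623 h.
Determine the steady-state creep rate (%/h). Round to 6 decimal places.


Rate = 4.31 / 5623 = 0.000766 %/h

0.000766


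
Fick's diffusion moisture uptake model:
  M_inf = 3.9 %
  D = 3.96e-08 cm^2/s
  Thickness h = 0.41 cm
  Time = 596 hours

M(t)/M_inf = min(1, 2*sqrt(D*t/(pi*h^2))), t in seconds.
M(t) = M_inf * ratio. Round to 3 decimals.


t_sec = 596 * 3600 = 2145600
ratio = 2*sqrt(3.96e-08*2145600/(pi*0.41^2))
= min(1, 0.802219)
= 0.802219
M(t) = 3.9 * 0.802219 = 3.129 %

3.129


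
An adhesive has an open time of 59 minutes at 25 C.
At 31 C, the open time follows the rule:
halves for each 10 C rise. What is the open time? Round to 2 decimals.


Factor = 2^((31-25)/10) = 1.5157
Open time = 59 / 1.5157 = 38.93 min

38.93


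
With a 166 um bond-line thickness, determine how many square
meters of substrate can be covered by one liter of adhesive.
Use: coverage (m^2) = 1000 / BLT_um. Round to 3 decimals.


Coverage = 1000 / 166 = 6.024 m^2

6.024


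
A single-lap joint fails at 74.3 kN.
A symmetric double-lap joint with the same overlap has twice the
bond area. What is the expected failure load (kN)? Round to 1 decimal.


Double-lap load = 2 * 74.3 = 148.6 kN

148.6


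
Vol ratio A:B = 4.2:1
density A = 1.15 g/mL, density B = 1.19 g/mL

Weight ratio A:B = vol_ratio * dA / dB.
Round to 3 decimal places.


Weight ratio = 4.2 * 1.15 / 1.19
= 4.059

4.059


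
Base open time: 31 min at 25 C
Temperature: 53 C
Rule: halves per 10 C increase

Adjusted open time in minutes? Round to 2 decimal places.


Acceleration = 2^((53-25)/10) = 6.9644
Open time = 31 / 6.9644 = 4.45 min

4.45


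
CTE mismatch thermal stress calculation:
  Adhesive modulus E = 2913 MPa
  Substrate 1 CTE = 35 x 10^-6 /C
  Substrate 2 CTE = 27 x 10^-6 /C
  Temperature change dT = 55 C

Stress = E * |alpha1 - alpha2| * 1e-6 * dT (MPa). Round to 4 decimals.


delta_alpha = |35 - 27| = 8 x 10^-6/C
Stress = 2913 * 8e-6 * 55
= 1.2817 MPa

1.2817


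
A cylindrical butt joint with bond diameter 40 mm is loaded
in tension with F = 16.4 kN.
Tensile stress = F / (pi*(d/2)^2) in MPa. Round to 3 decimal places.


Area = pi * (40/2)^2 = 1256.6371 mm^2
Stress = 16.4*1000 / 1256.6371
= 13.051 MPa

13.051


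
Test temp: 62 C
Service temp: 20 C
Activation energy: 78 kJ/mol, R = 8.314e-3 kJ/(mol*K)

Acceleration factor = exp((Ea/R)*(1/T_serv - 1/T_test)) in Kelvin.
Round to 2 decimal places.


AF = exp((78/0.008314)*(1/293.15 - 1/335.15))
= 55.18

55.18


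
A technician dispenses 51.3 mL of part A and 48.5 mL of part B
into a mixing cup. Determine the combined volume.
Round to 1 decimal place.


Combined volume = 51.3 + 48.5
= 99.8 mL

99.8


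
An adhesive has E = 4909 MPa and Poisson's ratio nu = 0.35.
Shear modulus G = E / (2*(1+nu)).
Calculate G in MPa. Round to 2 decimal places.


G = 4909 / (2*(1+0.35))
= 4909 / 2.70
= 1818.15 MPa

1818.15


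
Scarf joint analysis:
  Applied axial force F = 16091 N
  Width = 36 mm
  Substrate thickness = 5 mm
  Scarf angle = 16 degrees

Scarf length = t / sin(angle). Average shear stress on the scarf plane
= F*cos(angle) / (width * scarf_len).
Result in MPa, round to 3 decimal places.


Scarf length = 5 / sin(16 deg) = 18.1398 mm
cos(16 deg) = 0.961262
Shear = 16091 * 0.961262 / (36 * 18.1398)
= 23.686 MPa

23.686


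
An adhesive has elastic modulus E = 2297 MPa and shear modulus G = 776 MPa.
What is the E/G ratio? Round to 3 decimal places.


E/G = 2297 / 776 = 2.960

2.960


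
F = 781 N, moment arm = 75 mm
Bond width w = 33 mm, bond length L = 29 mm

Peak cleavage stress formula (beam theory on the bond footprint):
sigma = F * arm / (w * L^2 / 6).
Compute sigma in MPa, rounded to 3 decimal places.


sigma = (781 * 75) / (33 * 841 / 6)
= 58575 * 6 / 27753
= 351450 / 27753
= 12.663 MPa

12.663


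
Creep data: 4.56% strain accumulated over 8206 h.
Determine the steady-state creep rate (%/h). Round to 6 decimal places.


Rate = 4.56 / 8206 = 0.000556 %/h

0.000556


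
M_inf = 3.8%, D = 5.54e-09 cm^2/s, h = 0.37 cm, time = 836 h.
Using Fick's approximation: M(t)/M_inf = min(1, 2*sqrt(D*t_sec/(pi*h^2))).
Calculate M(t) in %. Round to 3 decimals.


t = 3009600 s
ratio = min(1, 2*sqrt(5.54e-09*3009600/(pi*0.1369)))
= 0.393788
M(t) = 3.8 * 0.393788 = 1.496%

1.496


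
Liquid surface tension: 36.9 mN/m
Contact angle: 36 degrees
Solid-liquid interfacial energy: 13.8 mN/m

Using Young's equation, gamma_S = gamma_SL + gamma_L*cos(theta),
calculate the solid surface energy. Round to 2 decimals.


gamma_S = 13.8 + 36.9 * cos(36)
= 43.65 mN/m

43.65


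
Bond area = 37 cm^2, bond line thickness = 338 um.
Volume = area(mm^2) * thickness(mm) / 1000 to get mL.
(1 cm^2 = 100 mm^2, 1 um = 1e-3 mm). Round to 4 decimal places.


area_mm2 = 37 * 100 = 3700
blt_mm = 338 * 1e-3 = 0.338
vol_mm3 = 3700 * 0.338 = 1250.6
vol_mL = 1250.6 / 1000 = 1.2506 mL

1.2506


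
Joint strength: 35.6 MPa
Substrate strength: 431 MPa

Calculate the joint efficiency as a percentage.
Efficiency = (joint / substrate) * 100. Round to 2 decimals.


Efficiency = (35.6 / 431) * 100 = 8.26%

8.26


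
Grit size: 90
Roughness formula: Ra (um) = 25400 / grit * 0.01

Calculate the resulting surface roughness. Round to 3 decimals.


Ra = 25400 / 90 * 0.01
= 2.822 um

2.822


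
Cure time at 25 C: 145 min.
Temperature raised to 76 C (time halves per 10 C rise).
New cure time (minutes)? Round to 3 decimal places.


Acceleration factor = 2^(51/10) = 34.2968
New time = 145 / 34.2968 = 4.228 min

4.228


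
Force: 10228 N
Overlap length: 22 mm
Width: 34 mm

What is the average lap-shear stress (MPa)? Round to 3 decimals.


Average shear stress = F / (overlap * width)
= 10228 / (22 * 34)
= 13.674 MPa

13.674


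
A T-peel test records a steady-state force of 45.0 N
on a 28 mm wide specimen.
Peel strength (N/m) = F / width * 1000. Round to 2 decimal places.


Peel strength = 45.0 / 28 * 1000
= 1607.14 N/m

1607.14


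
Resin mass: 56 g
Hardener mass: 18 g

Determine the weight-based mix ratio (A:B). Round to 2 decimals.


Ratio = 56 / 18 = 3.11

3.11


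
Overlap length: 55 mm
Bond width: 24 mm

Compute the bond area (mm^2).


Bond area = 55 * 24 = 1320 mm^2

1320


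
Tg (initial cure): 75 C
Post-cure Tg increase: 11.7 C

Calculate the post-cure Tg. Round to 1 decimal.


Post-cure Tg = 75 + 11.7 = 86.7 C

86.7


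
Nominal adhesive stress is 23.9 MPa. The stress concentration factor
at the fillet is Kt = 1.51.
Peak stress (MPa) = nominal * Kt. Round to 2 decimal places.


Peak = 23.9 * 1.51 = 36.09 MPa

36.09


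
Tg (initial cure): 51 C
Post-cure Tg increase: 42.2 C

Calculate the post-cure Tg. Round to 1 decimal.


Post-cure Tg = 51 + 42.2 = 93.2 C

93.2


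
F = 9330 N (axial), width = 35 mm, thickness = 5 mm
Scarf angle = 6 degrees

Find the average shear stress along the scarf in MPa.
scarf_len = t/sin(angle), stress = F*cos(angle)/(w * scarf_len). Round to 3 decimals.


scarf_len = 5/sin(6 deg) = 47.8339
cos(6 deg) = 0.994522
stress = 9330*0.994522/(35*47.8339) = 5.542 MPa

5.542


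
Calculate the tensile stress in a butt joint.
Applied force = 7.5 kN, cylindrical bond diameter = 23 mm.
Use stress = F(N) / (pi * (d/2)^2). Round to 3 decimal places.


A = pi * 11.5^2 = 415.4756 mm^2
sigma = 7500.0 / 415.4756 = 18.052 MPa

18.052


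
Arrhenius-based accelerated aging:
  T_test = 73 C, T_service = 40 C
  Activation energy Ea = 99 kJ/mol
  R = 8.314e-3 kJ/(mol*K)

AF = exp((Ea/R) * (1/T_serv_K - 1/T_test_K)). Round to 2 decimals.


T_test_K = 346.15, T_serv_K = 313.15
AF = exp((99/8.314e-3) * (1/313.15 - 1/346.15))
= 37.53

37.53


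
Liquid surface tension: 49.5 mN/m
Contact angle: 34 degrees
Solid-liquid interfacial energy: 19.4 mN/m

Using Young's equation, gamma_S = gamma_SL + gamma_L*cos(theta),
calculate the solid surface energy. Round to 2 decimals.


gamma_S = 19.4 + 49.5 * cos(34)
= 60.44 mN/m

60.44


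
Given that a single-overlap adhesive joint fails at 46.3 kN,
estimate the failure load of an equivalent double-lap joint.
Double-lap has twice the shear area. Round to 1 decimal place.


Double-lap factor = 2
Expected load = 46.3 * 2 = 92.6 kN

92.6


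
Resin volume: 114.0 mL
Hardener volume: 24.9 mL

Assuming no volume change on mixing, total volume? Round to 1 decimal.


V_total = 114.0 + 24.9 = 138.9 mL

138.9


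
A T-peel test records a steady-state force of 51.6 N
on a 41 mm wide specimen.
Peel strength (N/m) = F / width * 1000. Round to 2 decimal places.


Peel strength = 51.6 / 41 * 1000
= 1258.54 N/m

1258.54


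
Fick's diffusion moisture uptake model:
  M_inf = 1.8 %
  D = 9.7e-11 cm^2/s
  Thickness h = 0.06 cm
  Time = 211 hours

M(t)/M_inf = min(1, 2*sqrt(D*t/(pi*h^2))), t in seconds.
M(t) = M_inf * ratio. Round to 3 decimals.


t_sec = 211 * 3600 = 759600
ratio = 2*sqrt(9.7e-11*759600/(pi*0.06^2))
= min(1, 0.161429)
= 0.161429
M(t) = 1.8 * 0.161429 = 0.291 %

0.291


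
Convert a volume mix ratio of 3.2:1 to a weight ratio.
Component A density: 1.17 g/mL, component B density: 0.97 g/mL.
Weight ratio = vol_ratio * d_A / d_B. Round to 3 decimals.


= 3.2 * 1.17 / 0.97 = 3.860

3.860


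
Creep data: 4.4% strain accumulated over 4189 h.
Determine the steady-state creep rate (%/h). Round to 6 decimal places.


Rate = 4.4 / 4189 = 0.001050 %/h

0.001050


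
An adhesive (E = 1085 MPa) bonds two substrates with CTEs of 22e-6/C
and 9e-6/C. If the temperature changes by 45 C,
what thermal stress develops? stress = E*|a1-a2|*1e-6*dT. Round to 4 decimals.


Stress = 1085 * |22 - 9| * 1e-6 * 45
= 0.6347 MPa

0.6347


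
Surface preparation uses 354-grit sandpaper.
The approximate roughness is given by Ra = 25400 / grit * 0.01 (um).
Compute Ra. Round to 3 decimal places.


Ra = 25400 / 354 * 0.01
= 254 / 354
= 0.718 um

0.718


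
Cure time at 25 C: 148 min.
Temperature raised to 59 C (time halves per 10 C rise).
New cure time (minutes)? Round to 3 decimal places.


Acceleration factor = 2^(34/10) = 10.5561
New time = 148 / 10.5561 = 14.020 min

14.020


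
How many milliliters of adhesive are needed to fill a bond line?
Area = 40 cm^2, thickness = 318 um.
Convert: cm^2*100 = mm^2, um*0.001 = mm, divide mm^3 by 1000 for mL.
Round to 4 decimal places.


= (40 * 100) * (318 * 0.001) / 1000
= 1.2720 mL

1.2720


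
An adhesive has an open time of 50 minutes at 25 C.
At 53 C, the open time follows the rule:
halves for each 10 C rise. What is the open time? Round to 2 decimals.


Factor = 2^((53-25)/10) = 6.9644
Open time = 50 / 6.9644 = 7.18 min

7.18


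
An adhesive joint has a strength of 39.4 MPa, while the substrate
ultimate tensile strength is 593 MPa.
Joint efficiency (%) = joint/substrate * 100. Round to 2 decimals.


Efficiency = 39.4 / 593 * 100
= 6.64%

6.64


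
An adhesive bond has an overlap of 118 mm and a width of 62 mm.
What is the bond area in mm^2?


Bond area = overlap * width
= 118 * 62
= 7316 mm^2

7316


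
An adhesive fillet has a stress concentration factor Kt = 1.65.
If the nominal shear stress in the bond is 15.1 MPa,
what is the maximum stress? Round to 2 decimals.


Max stress = 15.1 * 1.65 = 24.92 MPa

24.92


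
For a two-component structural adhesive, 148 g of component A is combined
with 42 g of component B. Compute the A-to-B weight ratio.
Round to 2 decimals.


Weight ratio A:B = 148 / 42
= 3.52

3.52


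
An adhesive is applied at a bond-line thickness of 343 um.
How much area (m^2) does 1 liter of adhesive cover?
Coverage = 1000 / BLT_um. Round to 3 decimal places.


Coverage = 1000 / 343 = 2.915 m^2

2.915


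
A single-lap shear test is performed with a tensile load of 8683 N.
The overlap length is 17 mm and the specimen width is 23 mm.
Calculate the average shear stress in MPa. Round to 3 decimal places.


Shear stress = F / (overlap * width)
= 8683 / (17 * 23)
= 8683 / 391
= 22.207 MPa

22.207


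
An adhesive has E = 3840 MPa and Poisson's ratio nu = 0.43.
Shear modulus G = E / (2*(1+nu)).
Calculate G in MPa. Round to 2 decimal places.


G = 3840 / (2*(1+0.43))
= 3840 / 2.86
= 1342.66 MPa

1342.66


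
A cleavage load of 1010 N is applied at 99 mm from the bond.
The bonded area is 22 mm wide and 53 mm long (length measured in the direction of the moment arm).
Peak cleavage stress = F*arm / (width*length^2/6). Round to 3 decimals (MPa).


Moment = 1010 * 99 = 99990 N*mm
Section modulus = 22 * 2809 / 6 = 61798 / 6 mm^3
Stress = 99990 / (61798 / 6) = 599940 / 61798
= 9.708 MPa

9.708
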